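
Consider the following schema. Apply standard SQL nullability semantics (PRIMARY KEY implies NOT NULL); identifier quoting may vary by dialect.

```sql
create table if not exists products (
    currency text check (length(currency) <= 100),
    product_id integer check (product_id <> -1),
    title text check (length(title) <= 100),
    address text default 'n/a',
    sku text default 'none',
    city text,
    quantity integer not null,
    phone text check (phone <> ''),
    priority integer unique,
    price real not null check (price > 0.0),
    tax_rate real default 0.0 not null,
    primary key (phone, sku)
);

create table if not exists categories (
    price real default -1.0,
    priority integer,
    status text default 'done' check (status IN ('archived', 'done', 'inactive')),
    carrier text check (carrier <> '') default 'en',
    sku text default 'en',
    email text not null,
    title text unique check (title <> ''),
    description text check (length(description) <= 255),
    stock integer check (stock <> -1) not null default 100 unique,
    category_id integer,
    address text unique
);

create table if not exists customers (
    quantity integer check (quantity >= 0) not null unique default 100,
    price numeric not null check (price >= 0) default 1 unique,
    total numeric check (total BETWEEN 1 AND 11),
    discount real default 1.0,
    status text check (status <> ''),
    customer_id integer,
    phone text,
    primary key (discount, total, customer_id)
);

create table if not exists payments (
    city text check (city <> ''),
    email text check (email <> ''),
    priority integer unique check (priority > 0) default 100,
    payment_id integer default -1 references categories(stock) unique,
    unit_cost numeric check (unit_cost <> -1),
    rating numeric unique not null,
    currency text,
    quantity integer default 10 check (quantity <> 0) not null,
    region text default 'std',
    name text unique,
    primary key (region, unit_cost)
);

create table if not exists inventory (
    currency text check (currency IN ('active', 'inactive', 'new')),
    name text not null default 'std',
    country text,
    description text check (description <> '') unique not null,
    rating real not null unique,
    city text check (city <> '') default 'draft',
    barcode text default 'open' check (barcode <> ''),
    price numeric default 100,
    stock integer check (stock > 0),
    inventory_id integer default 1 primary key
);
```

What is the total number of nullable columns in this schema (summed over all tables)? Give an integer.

products: 6 nullable (currency, product_id, title, address, city, priority — PK (phone, sku) and explicit NOT NULL columns excluded).
categories: 9 nullable (price, priority, status, carrier, sku, title, description, category_id, address — PK none and explicit NOT NULL columns excluded).
customers: 2 nullable (status, phone — PK (discount, total, customer_id) and explicit NOT NULL columns excluded).
payments: 6 nullable (city, email, priority, payment_id, currency, name — PK (region, unit_cost) and explicit NOT NULL columns excluded).
inventory: 6 nullable (currency, country, city, barcode, price, stock — PK (inventory_id) and explicit NOT NULL columns excluded).
Total: 6 + 9 + 2 + 6 + 6 = 29.

29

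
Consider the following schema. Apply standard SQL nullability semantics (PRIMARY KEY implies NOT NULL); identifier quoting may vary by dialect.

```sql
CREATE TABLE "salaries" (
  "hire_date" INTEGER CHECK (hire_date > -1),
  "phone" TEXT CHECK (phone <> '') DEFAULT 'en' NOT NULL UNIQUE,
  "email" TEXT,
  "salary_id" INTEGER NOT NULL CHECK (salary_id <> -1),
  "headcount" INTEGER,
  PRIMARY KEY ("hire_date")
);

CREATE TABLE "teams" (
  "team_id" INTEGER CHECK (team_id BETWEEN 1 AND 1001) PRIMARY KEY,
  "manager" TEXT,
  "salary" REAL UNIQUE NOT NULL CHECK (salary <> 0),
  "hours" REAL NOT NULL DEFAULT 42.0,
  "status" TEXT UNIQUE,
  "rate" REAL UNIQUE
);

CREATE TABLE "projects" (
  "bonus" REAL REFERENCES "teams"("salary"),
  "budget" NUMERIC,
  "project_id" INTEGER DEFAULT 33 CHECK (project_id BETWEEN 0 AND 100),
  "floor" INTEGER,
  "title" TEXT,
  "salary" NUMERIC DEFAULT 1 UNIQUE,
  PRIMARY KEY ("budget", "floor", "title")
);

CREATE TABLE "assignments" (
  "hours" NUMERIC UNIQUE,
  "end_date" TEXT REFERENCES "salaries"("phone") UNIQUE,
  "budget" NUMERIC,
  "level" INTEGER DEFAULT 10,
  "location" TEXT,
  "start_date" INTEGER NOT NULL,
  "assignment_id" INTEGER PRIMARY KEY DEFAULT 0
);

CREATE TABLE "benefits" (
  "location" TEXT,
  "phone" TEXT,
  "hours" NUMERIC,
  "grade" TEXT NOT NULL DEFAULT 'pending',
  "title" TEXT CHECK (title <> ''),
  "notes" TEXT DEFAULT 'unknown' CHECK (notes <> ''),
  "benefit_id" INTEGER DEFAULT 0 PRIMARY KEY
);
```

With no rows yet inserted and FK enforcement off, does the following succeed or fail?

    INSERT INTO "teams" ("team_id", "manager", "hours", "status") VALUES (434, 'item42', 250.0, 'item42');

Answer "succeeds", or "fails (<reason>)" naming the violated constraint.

fails (NOT NULL on salary)

salary is omitted from the column list and has no DEFAULT, so it would receive NULL.
But salary is declared NOT NULL.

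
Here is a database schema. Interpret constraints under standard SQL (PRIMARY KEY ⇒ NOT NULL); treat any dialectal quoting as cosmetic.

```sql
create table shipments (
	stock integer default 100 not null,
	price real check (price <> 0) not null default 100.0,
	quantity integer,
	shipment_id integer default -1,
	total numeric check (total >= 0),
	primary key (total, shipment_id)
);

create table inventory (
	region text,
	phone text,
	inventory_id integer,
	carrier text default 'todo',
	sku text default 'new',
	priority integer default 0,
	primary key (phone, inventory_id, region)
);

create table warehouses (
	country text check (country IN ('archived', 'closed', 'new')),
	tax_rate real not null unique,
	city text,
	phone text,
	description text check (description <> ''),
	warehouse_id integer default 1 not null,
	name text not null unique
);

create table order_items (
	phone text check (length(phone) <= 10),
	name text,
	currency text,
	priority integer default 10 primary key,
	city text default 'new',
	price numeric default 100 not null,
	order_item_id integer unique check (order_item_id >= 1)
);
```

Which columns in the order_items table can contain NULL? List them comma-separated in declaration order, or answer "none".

- phone: CHECK does not forbid NULL (a CHECK constraint passes when its expression is NULL) → nullable.
- name: no NOT NULL constraint applies → nullable.
- currency: no NOT NULL constraint applies → nullable.
- priority: part of the PRIMARY KEY, which implies NOT NULL → not nullable.
- city: DEFAULT only fills an omitted column; an explicit NULL is still allowed → nullable.
- price: declared NOT NULL → not nullable.
- order_item_id: CHECK does not forbid NULL (a CHECK constraint passes when its expression is NULL) → nullable.

phone, name, currency, city, order_item_id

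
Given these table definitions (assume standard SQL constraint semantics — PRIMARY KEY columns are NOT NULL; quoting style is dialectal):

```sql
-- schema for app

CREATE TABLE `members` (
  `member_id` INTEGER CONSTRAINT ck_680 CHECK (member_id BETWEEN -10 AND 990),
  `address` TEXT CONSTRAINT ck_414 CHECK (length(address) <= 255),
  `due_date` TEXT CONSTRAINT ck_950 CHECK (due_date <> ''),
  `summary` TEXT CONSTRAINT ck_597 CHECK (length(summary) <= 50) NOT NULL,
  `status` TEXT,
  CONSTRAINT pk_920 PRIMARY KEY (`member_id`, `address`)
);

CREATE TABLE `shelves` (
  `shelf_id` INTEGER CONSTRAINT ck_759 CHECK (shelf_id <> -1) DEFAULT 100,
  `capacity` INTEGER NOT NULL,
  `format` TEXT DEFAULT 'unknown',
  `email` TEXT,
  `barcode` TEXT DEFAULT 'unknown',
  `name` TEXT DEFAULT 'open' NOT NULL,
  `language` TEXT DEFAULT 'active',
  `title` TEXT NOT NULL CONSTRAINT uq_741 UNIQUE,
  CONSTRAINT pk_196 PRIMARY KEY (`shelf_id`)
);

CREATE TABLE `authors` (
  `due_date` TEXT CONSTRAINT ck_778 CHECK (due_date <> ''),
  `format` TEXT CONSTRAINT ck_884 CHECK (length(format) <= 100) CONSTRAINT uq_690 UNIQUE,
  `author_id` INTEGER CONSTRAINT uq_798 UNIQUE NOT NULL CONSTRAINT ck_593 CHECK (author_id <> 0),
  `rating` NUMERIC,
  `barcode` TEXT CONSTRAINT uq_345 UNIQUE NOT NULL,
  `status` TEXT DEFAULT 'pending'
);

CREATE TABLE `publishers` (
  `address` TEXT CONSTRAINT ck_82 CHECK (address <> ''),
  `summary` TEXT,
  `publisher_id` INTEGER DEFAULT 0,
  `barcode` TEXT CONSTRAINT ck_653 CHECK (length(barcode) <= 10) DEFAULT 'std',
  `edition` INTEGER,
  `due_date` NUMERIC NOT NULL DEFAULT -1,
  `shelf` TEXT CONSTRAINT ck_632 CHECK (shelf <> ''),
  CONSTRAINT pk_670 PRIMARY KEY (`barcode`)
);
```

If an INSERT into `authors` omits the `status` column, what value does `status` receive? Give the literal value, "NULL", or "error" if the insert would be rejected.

'pending'

status has an explicit DEFAULT 'pending'.
When the column is omitted from an INSERT, that default is used.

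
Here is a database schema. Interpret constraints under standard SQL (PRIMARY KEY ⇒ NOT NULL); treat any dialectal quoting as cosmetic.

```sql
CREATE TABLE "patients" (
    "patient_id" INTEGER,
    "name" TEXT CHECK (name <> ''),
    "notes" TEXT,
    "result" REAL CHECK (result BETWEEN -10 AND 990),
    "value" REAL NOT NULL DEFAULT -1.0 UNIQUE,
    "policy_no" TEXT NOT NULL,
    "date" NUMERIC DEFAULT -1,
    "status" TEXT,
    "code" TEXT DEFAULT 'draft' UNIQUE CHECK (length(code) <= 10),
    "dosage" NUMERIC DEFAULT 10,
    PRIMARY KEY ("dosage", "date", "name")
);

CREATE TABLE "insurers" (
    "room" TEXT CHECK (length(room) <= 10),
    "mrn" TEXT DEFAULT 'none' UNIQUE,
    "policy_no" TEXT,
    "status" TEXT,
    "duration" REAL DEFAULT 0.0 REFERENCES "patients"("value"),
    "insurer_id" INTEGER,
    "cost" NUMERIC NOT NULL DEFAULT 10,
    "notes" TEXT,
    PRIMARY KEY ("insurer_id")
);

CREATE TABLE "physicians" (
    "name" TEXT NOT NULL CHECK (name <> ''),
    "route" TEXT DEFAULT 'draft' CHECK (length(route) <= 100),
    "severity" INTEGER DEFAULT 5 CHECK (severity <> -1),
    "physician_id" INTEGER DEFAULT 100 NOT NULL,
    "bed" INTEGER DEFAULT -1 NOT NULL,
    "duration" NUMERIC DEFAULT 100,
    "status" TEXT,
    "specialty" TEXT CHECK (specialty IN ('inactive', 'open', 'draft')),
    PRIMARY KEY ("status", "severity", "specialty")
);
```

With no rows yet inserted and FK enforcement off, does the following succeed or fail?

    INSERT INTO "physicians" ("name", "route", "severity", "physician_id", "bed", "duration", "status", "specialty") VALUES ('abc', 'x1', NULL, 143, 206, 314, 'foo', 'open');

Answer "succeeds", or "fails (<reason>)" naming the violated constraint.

fails (NOT NULL on severity)

severity is explicitly set to NULL, but severity is part of the PRIMARY KEY (implied NOT NULL).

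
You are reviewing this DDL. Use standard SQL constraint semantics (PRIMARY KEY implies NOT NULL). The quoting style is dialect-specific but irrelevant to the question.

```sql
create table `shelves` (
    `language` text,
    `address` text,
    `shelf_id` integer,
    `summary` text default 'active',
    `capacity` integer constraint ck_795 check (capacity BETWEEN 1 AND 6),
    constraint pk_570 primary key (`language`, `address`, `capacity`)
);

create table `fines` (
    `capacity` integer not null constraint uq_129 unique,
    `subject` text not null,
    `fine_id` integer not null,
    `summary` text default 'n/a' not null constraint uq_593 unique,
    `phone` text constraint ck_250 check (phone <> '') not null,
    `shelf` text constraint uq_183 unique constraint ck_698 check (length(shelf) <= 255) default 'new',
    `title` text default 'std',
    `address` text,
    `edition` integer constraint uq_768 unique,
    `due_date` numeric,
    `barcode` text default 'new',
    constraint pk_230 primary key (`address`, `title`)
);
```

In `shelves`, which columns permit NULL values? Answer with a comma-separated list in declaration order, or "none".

shelf_id, summary

- language: part of the PRIMARY KEY, which implies NOT NULL → not nullable.
- address: part of the PRIMARY KEY, which implies NOT NULL → not nullable.
- shelf_id: no NOT NULL constraint applies → nullable.
- summary: DEFAULT only fills an omitted column; an explicit NULL is still allowed → nullable.
- capacity: part of the PRIMARY KEY, which implies NOT NULL → not nullable.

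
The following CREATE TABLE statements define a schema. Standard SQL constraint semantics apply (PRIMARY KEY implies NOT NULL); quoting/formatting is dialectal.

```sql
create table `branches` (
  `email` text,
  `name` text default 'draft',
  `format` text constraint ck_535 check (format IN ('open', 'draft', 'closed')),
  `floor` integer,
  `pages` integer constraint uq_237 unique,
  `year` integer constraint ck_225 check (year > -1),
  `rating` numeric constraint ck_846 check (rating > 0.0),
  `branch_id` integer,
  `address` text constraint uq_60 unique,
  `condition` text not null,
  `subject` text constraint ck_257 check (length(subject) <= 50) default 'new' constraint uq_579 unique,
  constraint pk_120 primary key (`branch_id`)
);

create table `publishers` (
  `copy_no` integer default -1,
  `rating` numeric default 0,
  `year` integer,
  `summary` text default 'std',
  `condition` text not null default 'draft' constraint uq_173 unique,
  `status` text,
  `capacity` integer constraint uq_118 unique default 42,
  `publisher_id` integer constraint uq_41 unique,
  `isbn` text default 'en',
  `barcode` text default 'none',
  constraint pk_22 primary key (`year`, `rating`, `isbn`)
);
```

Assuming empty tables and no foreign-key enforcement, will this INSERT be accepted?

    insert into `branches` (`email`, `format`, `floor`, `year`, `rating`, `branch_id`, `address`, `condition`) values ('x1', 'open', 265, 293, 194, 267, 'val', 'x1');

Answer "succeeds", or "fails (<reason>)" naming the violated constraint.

succeeds

NOT NULL columns: branch_id is supplied; condition is supplied.
CHECK constraints: 'open' satisfies (format IN ('open', 'draft', 'closed')); 293 satisfies (year > -1); 194 satisfies (rating > 0.0).
No constraint is violated.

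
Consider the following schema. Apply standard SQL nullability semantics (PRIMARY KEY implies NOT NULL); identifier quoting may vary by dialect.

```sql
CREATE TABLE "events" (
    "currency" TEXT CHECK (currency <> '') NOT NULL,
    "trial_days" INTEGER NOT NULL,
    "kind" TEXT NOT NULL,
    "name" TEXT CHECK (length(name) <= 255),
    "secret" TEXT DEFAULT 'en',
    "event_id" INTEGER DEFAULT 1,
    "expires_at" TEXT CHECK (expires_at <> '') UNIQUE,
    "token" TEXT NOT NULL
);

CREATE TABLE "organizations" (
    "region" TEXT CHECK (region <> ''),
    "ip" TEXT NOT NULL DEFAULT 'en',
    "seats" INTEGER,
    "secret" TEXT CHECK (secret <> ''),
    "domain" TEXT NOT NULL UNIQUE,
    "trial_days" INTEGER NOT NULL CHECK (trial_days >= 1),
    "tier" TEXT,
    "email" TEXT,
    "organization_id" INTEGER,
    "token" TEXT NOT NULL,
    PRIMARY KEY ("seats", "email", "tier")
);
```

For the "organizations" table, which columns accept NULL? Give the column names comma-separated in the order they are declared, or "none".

region, secret, organization_id

- region: CHECK does not forbid NULL (a CHECK constraint passes when its expression is NULL) → nullable.
- ip: declared NOT NULL → not nullable.
- seats: part of the PRIMARY KEY, which implies NOT NULL → not nullable.
- secret: CHECK does not forbid NULL (a CHECK constraint passes when its expression is NULL) → nullable.
- domain: declared NOT NULL → not nullable.
- trial_days: declared NOT NULL → not nullable.
- tier: part of the PRIMARY KEY, which implies NOT NULL → not nullable.
- email: part of the PRIMARY KEY, which implies NOT NULL → not nullable.
- organization_id: no NOT NULL constraint applies → nullable.
- token: declared NOT NULL → not nullable.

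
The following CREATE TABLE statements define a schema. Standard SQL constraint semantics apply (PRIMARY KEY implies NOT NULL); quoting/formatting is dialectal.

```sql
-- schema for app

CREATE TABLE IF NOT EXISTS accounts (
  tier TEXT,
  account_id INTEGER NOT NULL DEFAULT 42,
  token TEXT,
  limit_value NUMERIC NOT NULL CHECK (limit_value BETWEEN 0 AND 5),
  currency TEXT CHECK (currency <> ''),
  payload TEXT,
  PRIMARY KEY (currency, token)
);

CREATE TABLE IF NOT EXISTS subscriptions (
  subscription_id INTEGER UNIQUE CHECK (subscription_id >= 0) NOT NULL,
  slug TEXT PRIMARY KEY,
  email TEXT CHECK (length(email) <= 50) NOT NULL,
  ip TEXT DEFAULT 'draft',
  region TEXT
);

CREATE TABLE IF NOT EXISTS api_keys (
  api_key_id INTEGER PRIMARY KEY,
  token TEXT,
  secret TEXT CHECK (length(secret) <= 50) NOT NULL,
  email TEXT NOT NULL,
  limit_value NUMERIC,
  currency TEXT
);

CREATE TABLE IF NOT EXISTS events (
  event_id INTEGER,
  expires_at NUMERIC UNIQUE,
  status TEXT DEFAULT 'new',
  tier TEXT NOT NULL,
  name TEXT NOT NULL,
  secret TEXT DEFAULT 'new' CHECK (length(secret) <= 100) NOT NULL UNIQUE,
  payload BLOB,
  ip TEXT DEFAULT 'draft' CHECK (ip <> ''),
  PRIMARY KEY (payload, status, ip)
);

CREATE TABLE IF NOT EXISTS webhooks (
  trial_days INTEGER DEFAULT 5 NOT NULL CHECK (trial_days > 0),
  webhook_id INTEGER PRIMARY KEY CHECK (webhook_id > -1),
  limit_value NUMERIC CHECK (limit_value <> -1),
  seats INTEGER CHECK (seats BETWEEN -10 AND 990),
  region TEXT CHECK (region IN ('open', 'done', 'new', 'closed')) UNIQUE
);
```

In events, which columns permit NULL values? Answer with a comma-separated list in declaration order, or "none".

- event_id: no NOT NULL constraint applies → nullable.
- expires_at: UNIQUE does not imply NOT NULL → nullable.
- status: part of the PRIMARY KEY, which implies NOT NULL → not nullable.
- tier: declared NOT NULL → not nullable.
- name: declared NOT NULL → not nullable.
- secret: declared NOT NULL → not nullable.
- payload: part of the PRIMARY KEY, which implies NOT NULL → not nullable.
- ip: part of the PRIMARY KEY, which implies NOT NULL → not nullable.

event_id, expires_at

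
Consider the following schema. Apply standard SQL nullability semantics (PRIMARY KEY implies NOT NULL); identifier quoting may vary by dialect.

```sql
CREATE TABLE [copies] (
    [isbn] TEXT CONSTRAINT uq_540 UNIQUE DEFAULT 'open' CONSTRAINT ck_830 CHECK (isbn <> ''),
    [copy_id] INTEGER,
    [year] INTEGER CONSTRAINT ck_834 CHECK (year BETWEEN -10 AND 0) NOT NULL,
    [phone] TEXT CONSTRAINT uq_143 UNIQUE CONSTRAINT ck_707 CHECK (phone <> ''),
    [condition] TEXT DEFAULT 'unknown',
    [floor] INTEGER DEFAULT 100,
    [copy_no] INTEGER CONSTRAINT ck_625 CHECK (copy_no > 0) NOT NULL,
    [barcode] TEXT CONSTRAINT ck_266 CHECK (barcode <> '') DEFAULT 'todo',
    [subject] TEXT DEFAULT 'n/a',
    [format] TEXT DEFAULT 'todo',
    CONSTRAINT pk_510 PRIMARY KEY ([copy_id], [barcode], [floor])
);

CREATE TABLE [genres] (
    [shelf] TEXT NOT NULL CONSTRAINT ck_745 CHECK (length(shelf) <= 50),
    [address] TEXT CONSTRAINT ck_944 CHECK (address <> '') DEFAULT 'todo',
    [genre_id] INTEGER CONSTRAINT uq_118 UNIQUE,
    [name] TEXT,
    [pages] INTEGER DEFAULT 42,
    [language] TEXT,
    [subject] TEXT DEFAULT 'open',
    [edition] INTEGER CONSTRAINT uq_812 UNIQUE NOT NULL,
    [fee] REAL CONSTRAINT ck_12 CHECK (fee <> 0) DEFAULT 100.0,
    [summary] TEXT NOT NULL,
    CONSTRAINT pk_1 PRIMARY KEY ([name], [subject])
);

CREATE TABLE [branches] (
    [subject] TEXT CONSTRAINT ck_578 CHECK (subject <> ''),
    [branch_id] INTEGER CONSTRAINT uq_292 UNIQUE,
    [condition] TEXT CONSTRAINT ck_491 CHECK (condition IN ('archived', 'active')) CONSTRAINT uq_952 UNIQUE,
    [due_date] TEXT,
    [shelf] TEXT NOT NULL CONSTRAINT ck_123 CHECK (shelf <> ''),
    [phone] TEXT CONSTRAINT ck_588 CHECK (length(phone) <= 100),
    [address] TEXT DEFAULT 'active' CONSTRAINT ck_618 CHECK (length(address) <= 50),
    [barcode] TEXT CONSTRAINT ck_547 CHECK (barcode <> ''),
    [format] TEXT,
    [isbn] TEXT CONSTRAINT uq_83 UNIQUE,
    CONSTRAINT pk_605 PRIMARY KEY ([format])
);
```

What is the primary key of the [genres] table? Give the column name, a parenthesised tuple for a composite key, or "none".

(name, subject)

A table-level PRIMARY KEY clause names 2 columns: name, subject.
This is a composite key — the combination is unique, not each column individually.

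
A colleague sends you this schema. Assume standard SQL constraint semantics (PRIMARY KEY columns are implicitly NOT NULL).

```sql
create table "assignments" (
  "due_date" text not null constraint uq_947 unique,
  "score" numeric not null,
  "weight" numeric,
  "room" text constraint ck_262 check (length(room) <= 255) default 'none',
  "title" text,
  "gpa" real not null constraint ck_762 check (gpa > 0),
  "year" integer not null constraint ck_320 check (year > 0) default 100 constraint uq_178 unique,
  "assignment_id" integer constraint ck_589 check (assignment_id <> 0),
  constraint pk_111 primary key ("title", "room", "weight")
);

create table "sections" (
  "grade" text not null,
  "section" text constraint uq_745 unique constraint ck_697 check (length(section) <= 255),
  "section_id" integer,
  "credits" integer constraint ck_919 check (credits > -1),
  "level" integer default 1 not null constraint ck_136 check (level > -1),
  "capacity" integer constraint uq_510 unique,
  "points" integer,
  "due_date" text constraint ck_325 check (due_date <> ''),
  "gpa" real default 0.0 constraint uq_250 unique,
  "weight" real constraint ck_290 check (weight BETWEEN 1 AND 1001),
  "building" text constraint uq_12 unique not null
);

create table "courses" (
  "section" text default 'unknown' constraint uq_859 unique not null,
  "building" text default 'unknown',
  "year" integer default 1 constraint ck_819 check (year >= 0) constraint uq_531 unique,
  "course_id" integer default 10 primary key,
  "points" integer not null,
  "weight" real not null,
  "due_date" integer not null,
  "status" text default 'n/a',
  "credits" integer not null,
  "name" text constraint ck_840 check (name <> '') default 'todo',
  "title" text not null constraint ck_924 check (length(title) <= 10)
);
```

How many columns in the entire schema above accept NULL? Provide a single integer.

13

assignments: 1 nullable (assignment_id — PK (title, room, weight) and explicit NOT NULL columns excluded).
sections: 8 nullable (section, section_id, credits, capacity, points, due_date, gpa, weight — PK none and explicit NOT NULL columns excluded).
courses: 4 nullable (building, year, status, name — PK (course_id) and explicit NOT NULL columns excluded).
Total: 1 + 8 + 4 = 13.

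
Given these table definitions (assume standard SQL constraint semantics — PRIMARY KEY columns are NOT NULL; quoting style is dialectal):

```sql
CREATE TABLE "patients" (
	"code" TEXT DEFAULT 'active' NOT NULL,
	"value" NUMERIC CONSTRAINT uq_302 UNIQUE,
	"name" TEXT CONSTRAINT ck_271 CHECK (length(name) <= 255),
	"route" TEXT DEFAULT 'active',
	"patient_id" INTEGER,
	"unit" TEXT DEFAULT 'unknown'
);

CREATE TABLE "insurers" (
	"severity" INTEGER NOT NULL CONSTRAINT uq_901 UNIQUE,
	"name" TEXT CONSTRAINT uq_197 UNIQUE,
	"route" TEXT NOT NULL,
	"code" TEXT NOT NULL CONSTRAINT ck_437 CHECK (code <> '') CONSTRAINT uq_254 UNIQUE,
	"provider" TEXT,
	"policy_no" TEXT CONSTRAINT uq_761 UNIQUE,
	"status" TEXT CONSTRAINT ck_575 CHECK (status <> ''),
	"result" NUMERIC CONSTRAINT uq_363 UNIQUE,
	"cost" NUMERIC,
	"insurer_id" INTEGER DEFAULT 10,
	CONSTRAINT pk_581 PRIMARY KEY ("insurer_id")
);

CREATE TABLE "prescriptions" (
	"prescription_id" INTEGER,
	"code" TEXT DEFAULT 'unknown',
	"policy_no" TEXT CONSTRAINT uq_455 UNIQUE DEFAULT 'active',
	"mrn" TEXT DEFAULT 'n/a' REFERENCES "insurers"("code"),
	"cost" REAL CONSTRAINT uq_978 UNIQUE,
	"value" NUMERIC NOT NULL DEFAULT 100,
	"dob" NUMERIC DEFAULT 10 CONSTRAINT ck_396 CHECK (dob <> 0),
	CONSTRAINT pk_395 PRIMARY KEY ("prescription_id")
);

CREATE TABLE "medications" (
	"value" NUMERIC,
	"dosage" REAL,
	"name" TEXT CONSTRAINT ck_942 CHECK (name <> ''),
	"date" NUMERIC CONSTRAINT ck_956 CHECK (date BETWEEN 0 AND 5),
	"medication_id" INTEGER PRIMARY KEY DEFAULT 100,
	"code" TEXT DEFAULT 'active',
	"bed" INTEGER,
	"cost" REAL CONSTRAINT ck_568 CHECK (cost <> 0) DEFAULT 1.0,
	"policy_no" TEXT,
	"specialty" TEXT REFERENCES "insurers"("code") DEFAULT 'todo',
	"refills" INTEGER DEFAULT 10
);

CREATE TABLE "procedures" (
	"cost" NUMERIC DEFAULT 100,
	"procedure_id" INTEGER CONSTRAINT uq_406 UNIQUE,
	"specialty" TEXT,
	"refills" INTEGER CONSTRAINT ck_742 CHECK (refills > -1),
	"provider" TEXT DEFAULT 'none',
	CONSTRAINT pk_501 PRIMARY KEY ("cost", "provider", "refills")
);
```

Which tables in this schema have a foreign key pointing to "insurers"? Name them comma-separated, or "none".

- prescriptions.mrn references insurers(code).
- medications.specialty references insurers(code).

prescriptions, medications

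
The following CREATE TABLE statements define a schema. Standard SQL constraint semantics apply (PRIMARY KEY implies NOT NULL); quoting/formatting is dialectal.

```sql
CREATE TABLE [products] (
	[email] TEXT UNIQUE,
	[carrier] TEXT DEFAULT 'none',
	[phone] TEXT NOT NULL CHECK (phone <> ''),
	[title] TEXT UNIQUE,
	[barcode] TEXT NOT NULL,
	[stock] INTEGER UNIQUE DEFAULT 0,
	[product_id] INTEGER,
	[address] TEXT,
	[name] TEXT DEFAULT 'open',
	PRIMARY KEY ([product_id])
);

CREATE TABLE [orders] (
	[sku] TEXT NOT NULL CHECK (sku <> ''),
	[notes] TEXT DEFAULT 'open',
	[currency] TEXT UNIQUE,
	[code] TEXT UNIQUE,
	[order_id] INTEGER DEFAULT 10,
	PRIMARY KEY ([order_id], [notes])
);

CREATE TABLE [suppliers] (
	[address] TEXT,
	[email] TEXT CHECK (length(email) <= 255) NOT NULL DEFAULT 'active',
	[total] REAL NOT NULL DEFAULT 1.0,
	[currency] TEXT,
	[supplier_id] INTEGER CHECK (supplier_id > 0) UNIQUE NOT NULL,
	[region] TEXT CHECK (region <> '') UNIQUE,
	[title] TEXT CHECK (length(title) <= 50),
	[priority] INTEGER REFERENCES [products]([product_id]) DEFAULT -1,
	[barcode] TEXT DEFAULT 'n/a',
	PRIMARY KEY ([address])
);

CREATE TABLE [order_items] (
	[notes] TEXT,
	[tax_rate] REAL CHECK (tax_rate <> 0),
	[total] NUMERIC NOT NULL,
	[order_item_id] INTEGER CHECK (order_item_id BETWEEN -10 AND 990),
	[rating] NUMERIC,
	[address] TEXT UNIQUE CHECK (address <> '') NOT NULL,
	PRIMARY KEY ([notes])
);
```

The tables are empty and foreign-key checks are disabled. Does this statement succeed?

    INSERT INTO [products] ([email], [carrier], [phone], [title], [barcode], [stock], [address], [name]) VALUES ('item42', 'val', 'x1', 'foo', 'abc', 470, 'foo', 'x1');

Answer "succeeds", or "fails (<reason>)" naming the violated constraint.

fails (NOT NULL on product_id)

product_id is omitted from the column list and has no DEFAULT, so it would receive NULL.
But product_id is part of the PRIMARY KEY (implied NOT NULL).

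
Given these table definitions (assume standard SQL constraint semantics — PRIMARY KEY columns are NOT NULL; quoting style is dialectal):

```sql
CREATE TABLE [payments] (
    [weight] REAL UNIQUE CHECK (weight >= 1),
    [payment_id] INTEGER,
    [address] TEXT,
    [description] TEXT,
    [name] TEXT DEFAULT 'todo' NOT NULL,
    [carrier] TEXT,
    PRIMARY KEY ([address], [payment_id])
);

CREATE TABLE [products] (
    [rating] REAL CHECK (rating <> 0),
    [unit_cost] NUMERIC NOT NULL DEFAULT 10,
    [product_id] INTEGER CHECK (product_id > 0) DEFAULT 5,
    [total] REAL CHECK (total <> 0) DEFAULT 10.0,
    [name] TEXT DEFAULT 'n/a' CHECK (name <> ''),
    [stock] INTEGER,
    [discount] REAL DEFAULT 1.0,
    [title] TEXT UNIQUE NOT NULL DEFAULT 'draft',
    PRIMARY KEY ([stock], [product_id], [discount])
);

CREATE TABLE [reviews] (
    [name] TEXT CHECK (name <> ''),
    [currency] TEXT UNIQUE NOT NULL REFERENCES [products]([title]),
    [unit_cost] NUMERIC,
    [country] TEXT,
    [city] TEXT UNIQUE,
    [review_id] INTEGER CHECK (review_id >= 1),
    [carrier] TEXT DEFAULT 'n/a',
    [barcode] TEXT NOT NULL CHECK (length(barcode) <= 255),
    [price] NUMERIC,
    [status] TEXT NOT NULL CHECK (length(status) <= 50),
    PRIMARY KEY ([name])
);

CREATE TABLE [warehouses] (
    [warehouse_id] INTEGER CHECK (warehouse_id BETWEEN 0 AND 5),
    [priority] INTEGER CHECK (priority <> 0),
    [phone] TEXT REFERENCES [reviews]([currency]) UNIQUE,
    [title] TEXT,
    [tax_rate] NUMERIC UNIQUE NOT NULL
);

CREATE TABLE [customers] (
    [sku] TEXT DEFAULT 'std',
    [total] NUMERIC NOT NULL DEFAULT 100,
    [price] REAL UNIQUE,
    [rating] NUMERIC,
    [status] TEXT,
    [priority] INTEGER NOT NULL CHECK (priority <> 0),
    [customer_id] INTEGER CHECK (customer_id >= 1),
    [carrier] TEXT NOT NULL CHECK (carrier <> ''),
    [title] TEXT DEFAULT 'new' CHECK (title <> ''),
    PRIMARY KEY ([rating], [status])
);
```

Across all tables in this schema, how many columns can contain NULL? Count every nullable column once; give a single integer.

20

payments: 3 nullable (weight, description, carrier — PK (address, payment_id) and explicit NOT NULL columns excluded).
products: 3 nullable (rating, total, name — PK (stock, product_id, discount) and explicit NOT NULL columns excluded).
reviews: 6 nullable (unit_cost, country, city, review_id, carrier, price — PK (name) and explicit NOT NULL columns excluded).
warehouses: 4 nullable (warehouse_id, priority, phone, title — PK none and explicit NOT NULL columns excluded).
customers: 4 nullable (sku, price, customer_id, title — PK (rating, status) and explicit NOT NULL columns excluded).
Total: 3 + 3 + 6 + 4 + 4 = 20.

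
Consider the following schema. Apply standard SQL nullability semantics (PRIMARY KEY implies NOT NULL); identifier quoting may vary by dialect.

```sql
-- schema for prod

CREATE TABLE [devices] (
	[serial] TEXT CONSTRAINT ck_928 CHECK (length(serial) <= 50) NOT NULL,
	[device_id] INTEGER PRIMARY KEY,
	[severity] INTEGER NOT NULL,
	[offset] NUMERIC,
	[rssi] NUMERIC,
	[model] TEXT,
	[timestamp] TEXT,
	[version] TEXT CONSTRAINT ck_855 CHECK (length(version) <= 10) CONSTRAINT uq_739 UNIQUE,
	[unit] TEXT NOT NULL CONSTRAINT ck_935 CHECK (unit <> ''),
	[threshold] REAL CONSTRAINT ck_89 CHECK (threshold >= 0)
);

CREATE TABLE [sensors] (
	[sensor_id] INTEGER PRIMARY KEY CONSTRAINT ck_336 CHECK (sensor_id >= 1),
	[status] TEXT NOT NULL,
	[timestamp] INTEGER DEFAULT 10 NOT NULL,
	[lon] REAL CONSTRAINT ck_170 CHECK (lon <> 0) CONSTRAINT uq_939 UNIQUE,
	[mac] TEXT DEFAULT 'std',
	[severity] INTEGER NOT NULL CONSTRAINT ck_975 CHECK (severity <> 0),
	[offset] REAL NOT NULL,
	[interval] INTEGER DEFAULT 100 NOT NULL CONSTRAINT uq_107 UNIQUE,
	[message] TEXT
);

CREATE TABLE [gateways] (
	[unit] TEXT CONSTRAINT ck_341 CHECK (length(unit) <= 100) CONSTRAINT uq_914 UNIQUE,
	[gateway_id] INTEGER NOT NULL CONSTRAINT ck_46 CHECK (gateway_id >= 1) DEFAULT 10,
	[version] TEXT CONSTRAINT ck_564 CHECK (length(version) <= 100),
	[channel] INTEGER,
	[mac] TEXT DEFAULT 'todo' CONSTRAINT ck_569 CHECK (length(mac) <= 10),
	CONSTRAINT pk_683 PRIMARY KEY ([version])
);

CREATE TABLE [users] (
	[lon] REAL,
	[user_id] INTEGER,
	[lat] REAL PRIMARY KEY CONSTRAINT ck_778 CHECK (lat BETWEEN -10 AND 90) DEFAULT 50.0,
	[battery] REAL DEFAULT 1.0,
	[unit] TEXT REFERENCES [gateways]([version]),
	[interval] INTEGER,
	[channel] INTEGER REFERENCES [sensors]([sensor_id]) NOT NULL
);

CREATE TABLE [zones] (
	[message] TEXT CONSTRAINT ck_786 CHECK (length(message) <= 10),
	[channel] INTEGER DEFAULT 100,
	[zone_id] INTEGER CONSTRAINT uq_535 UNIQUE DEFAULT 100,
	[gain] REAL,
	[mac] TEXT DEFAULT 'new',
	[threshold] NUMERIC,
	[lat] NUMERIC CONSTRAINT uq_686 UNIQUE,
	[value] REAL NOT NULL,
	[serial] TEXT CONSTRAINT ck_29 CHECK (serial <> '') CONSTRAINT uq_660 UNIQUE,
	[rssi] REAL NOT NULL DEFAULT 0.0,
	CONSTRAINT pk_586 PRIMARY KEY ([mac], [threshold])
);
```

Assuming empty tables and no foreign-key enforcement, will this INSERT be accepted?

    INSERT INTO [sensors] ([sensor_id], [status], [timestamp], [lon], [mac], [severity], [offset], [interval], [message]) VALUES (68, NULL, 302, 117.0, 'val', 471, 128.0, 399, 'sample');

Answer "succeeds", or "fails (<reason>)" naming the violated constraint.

fails (NOT NULL on status)

status is explicitly set to NULL, but status is declared NOT NULL.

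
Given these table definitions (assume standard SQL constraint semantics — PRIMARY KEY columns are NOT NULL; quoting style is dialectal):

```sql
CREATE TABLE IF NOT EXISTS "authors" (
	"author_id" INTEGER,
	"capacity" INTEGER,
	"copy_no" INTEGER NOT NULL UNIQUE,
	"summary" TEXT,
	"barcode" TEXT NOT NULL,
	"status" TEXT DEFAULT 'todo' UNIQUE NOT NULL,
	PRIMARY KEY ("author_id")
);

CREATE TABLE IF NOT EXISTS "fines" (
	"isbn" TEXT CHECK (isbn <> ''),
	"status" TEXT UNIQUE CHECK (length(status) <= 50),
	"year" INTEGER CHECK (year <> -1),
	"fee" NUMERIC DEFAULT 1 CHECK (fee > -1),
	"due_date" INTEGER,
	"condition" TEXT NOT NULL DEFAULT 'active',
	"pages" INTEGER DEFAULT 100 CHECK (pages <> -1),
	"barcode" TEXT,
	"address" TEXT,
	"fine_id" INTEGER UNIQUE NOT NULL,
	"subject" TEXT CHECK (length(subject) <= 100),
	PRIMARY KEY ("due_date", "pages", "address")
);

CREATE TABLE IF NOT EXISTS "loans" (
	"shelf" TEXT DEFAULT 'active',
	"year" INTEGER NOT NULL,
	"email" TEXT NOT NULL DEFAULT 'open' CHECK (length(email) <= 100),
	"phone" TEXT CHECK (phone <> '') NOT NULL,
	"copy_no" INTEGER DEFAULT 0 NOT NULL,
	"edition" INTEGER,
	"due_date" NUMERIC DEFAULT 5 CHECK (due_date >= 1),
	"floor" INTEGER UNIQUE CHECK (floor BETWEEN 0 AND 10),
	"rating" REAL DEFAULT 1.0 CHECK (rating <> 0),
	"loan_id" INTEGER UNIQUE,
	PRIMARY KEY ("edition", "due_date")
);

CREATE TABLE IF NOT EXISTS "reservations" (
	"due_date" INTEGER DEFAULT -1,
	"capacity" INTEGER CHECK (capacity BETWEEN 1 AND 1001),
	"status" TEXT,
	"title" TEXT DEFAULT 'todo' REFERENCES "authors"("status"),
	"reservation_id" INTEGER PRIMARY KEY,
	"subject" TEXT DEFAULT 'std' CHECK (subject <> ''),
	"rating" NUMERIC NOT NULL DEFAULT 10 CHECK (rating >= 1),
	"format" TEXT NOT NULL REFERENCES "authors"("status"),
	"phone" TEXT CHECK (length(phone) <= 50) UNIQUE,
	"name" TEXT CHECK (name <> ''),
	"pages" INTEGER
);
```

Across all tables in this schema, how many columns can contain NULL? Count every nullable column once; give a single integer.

authors: 2 nullable (capacity, summary — PK (author_id) and explicit NOT NULL columns excluded).
fines: 6 nullable (isbn, status, year, fee, barcode, subject — PK (due_date, pages, address) and explicit NOT NULL columns excluded).
loans: 4 nullable (shelf, floor, rating, loan_id — PK (edition, due_date) and explicit NOT NULL columns excluded).
reservations: 8 nullable (due_date, capacity, status, title, subject, phone, name, pages — PK (reservation_id) and explicit NOT NULL columns excluded).
Total: 2 + 6 + 4 + 8 = 20.

20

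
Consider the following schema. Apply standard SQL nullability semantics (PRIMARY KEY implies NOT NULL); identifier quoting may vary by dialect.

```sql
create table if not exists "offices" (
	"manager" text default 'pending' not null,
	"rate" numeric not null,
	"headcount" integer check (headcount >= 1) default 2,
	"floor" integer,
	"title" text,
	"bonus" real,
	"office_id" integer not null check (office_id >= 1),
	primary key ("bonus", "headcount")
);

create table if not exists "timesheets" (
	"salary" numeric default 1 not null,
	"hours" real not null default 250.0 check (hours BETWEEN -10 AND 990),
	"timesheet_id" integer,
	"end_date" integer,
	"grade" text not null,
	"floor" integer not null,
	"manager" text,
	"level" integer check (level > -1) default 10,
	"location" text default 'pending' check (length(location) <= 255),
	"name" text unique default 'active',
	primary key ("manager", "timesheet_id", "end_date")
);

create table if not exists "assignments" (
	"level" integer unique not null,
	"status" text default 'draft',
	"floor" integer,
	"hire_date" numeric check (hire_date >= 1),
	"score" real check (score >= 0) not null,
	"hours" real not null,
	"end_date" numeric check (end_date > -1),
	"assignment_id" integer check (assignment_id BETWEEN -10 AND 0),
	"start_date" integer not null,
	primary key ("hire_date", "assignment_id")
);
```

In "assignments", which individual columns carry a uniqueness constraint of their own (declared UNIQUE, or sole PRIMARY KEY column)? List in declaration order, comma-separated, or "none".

- level: declared UNIQUE → unique.
- status: no UNIQUE or single-column PK constraint.
- floor: no UNIQUE or single-column PK constraint.
- hire_date: part of a composite PRIMARY KEY — only the tuple is unique, not this column on its own.
- score: no UNIQUE or single-column PK constraint.
- hours: no UNIQUE or single-column PK constraint.
- end_date: no UNIQUE or single-column PK constraint.
- assignment_id: part of a composite PRIMARY KEY — only the tuple is unique, not this column on its own.
- start_date: no UNIQUE or single-column PK constraint.

level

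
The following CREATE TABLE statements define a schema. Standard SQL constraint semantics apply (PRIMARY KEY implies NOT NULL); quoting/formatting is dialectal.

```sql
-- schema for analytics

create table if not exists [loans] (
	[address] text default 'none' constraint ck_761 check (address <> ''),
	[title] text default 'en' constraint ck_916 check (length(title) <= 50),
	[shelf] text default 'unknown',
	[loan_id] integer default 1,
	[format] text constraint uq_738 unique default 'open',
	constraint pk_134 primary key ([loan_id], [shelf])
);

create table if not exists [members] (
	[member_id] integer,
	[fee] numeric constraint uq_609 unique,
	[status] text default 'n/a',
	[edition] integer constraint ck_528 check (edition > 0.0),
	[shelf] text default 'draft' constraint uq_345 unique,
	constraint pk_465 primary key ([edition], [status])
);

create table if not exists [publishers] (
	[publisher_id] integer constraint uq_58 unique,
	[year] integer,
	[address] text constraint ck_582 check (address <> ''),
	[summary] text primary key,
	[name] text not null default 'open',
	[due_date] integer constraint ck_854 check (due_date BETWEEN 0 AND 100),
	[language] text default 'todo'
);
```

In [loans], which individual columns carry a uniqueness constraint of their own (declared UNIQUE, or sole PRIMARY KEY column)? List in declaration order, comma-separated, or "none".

format

- address: no UNIQUE or single-column PK constraint.
- title: no UNIQUE or single-column PK constraint.
- shelf: part of a composite PRIMARY KEY — only the tuple is unique, not this column on its own.
- loan_id: part of a composite PRIMARY KEY — only the tuple is unique, not this column on its own.
- format: declared UNIQUE → unique.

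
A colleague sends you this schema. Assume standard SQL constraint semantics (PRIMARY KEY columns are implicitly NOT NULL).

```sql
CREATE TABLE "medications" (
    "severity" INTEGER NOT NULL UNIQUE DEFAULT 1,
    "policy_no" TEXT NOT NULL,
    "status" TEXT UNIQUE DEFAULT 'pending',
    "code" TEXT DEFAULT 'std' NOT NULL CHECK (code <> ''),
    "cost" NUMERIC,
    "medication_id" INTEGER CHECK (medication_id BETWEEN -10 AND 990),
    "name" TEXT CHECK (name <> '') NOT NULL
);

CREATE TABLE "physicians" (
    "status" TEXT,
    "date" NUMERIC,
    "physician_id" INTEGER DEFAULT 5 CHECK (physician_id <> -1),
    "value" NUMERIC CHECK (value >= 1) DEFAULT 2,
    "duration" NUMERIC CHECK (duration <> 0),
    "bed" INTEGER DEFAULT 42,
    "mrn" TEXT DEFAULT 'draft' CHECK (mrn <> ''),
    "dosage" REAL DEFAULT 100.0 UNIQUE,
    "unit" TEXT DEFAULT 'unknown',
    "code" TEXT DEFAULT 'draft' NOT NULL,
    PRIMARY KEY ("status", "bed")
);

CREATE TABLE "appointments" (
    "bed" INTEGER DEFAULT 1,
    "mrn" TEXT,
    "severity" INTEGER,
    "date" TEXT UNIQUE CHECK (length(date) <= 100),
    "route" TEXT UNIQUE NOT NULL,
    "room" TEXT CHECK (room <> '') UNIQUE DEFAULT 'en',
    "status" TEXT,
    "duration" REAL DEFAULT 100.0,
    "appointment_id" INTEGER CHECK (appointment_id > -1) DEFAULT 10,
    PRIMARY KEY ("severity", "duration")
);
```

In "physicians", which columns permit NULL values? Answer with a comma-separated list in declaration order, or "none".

date, physician_id, value, duration, mrn, dosage, unit

- status: part of the PRIMARY KEY, which implies NOT NULL → not nullable.
- date: no NOT NULL constraint applies → nullable.
- physician_id: CHECK does not forbid NULL (a CHECK constraint passes when its expression is NULL) → nullable.
- value: CHECK does not forbid NULL (a CHECK constraint passes when its expression is NULL) → nullable.
- duration: CHECK does not forbid NULL (a CHECK constraint passes when its expression is NULL) → nullable.
- bed: part of the PRIMARY KEY, which implies NOT NULL → not nullable.
- mrn: CHECK does not forbid NULL (a CHECK constraint passes when its expression is NULL) → nullable.
- dosage: UNIQUE does not imply NOT NULL → nullable.
- unit: DEFAULT only fills an omitted column; an explicit NULL is still allowed → nullable.
- code: declared NOT NULL → not nullable.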